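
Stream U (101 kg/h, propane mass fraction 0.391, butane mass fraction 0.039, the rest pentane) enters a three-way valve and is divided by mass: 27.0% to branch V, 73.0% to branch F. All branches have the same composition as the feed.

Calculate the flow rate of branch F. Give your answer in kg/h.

73.73 kg/h

Branch F flow = 0.730×101 = 73.73 kg/h.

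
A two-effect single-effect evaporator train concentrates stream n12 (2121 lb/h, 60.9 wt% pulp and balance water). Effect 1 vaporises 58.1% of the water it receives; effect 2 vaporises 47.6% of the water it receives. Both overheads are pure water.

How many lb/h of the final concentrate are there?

water in feed = 2121×0.391 = 829.31 lb/h.
After stage 1: water left = (1−0.581)×829.31 = 347.48; stream total = 1639.2 lb/h.
After stage 2: water left = (1−0.476)×347.48 = 182.08; final concentrate = 1473.8 lb/h.

1474 lb/h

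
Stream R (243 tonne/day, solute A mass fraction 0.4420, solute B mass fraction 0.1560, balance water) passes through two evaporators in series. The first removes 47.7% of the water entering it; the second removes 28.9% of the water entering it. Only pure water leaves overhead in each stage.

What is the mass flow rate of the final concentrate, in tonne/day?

181.6 tonne/day

water in feed = 243×0.402 = 97.686 tonne/day.
After stage 1: water left = (1−0.477)×97.686 = 51.09; stream total = 196.4 tonne/day.
After stage 2: water left = (1−0.289)×51.09 = 36.325; final concentrate = 181.64 tonne/day.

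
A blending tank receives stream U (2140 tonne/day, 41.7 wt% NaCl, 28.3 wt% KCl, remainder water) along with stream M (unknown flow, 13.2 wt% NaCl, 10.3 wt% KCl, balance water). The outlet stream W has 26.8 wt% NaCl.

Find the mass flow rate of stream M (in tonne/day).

Let M be the unknown flow. Total out = 2140 + M.
NaCl balance: 892.38 + 0.132·M = 0.268·(2140 + M)
(0.132 − 0.268)·M = 0.268×2140 − 892.38 = -318.86
M = -318.86 / -0.136 = 2344.6 tonne/day

2345 tonne/day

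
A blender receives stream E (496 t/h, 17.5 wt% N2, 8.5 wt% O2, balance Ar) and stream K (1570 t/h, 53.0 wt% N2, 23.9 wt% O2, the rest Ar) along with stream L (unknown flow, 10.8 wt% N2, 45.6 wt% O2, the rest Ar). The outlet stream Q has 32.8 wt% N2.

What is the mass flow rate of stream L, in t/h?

1097 t/h

Let L be the unknown flow. Total out = 2066 + L.
N2 balance: 918.9 + 0.108·L = 0.328·(2066 + L)
(0.108 − 0.328)·L = 0.328×2066 − 918.9 = -241.25
L = -241.25 / -0.220 = 1096.6 t/h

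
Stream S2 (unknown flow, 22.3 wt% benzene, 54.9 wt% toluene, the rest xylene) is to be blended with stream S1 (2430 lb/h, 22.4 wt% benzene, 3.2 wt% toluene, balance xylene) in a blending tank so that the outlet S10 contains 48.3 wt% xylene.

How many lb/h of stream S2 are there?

2487 lb/h

Let S2 be the unknown flow. Total out = 2430 + S2.
xylene balance: 1807.9 + 0.228·S2 = 0.483·(2430 + S2)
(0.228 − 0.483)·S2 = 0.483×2430 − 1807.9 = -634.23
S2 = -634.23 / -0.255 = 2487.2 lb/h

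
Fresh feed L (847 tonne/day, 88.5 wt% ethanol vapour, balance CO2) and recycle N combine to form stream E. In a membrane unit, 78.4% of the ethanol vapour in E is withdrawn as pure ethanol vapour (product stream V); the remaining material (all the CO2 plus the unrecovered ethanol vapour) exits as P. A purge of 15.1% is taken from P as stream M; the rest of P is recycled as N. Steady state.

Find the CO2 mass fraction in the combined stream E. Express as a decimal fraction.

CO2 enters only via L and leaves only via the purge: 847×0.115 = 0.151×(CO2 in P), and the membrane unit passes all CO2, so CO2 in E = CO2 in P = 645.07 tonne/day.
ethanol vapour in E: m_A = 847×0.885 + (1−0.151)·(1−0.784)·m_A, so m_A = 749.6/0.8166 = 917.93 tonne/day.
E = 917.93 + 645.07 = 1563 tonne/day.
CO2 fraction in E = 645.07/1563 = 0.413.

0.413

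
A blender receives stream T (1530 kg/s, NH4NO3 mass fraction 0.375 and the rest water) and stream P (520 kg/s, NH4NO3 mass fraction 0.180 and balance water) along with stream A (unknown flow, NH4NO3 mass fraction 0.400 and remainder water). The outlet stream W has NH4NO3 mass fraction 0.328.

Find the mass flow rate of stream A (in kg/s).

Let A be the unknown flow. Total out = 2050 + A.
NH4NO3 balance: 667.35 + 0.400·A = 0.328·(2050 + A)
(0.400 − 0.328)·A = 0.328×2050 − 667.35 = 5.05
A = 5.05 / 0.072 = 70.139 kg/s

70.14 kg/s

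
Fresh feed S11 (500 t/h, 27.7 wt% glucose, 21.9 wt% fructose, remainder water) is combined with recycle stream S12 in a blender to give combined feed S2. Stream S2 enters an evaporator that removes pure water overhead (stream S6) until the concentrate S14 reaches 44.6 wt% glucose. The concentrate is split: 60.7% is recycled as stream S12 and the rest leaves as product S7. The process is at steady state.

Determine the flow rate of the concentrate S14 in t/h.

Overall glucose balance (none leaves overhead): glucose in fresh feed = glucose in product, i.e. 500×0.277 = (1−0.607)·S14·0.446.
S14 = 138.5/(0.446×0.393) = 790.17 t/h.

790.2 t/h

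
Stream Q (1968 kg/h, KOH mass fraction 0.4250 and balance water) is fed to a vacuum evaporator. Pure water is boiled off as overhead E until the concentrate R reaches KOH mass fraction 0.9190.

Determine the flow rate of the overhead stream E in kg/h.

KOH is conserved: 1968×0.425 = 836.4 kg/h all reports to the concentrate.
Concentrate = 836.4/(target fraction) = 910.12 kg/h.
Overhead = 1968 − 910.12 = 1057.9 kg/h.

1058 kg/h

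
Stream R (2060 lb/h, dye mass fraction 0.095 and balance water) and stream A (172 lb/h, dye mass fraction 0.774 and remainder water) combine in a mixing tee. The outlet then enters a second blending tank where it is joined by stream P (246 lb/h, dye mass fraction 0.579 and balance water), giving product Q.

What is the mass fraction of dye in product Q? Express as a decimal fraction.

Overall, product flow = 2478 lb/h.
dye in = 2060×0.095 + 172×0.774 + 246×0.579 = 471.26 lb/h.
dye fraction in Q = 0.190.

0.190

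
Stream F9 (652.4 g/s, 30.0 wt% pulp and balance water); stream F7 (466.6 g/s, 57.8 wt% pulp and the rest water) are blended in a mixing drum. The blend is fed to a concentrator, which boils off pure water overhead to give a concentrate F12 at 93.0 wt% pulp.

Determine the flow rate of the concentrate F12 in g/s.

500.4 g/s

pulp entering = 652.4×0.300 + 466.6×0.578 = 465.41 g/s.
All pulp reports to F12, so F12 = 465.41/0.930 = 500.45 g/s.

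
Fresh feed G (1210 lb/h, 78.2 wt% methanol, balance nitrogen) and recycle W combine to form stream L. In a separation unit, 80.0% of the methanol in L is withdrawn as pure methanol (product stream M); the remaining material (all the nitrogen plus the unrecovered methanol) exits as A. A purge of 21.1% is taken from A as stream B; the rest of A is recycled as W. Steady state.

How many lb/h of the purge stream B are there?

nitrogen enters only via G and leaves only via the purge: 1210×0.218 = 0.211×(nitrogen in A), and the separation unit passes all nitrogen, so nitrogen in L = nitrogen in A = 1250.1 lb/h.
methanol in L: m_A = 1210×0.782 + (1−0.211)·(1−0.800)·m_A, so m_A = 946.22/0.8422 = 1123.5 lb/h.
A = (1−0.800)×1123.5 + 1250.1 = 1474.8 lb/h.
Purge B = 0.211×1474.8 = 311.19 lb/h.

311.2 lb/h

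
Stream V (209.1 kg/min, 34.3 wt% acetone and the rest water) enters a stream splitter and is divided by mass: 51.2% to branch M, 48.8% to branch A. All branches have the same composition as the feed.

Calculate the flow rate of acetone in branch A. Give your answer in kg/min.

35 kg/min

Branch A total = 0.488×209.1 = 102.04 kg/min.
acetone in A = 0.343×102.04 = 35 kg/min.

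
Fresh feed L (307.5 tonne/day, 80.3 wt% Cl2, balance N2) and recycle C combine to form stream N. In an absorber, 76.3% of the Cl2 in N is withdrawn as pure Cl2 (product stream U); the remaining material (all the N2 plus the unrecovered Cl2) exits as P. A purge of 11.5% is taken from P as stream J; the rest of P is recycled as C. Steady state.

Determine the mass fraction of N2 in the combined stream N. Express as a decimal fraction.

0.628

N2 enters only via L and leaves only via the purge: 307.5×0.197 = 0.115×(N2 in P), and the absorber passes all N2, so N2 in N = N2 in P = 526.76 tonne/day.
Cl2 in N: m_A = 307.5×0.803 + (1−0.115)·(1−0.763)·m_A, so m_A = 246.92/0.7903 = 312.46 tonne/day.
N = 312.46 + 526.76 = 839.22 tonne/day.
N2 fraction in N = 526.76/839.22 = 0.628.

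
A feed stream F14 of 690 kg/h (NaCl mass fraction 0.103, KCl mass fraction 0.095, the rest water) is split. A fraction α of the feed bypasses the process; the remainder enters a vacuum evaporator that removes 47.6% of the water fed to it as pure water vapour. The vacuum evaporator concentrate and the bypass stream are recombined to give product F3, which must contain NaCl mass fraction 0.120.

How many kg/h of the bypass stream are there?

433.9 kg/h

All 690×0.103 = 71.07 kg/h of NaCl reaches F3, so F3 = 71.07/0.120 = 592.25 kg/h and vapour = 97.75 kg/h.
The evaporator receives (1−α)·690 of feed at 0.802 water and removes 0.476 of that water:
0.476×0.802×(1−α)×690 = 97.75
(1−α) = 97.75/263.41 = 0.3711;  α = 0.6289.
Bypass flow = 0.6289×690 = 433.94 kg/h.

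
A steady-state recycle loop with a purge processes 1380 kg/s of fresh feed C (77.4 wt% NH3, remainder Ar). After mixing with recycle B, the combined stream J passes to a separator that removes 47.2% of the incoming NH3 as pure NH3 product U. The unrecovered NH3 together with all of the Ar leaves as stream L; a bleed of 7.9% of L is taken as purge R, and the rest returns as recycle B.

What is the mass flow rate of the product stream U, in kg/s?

NH3 in J: m_A = 1380×0.774 + (1−0.079)·(1−0.472)·m_A, so m_A = 1068.1/0.5137 = 2079.2 kg/s.
Product U = 0.472×2079.2 = 981.39 kg/s.

981.4 kg/s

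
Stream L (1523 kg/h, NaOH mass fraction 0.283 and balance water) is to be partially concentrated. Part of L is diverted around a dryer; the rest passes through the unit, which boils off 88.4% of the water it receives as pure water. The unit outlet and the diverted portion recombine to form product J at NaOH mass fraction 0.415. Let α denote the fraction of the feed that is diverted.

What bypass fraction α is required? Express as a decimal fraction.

0.498

All 1523×0.283 = 431.01 kg/h of NaOH reaches J, so J = 431.01/0.415 = 1038.6 kg/h and vapour = 484.42 kg/h.
The evaporator receives (1−α)·1523 of feed at 0.717 water and removes 0.884 of that water:
0.884×0.717×(1−α)×1523 = 484.42
(1−α) = 484.42/965.32 = 0.5018;  α = 0.4982.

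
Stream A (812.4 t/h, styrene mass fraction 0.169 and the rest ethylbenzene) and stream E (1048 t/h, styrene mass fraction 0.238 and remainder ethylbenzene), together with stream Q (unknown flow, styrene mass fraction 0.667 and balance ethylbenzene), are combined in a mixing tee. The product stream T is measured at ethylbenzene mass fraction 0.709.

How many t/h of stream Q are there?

Let Q be the unknown flow. Total out = 1860.4 + Q.
ethylbenzene balance: 1473.7 + 0.333·Q = 0.709·(1860.4 + Q)
(0.333 − 0.709)·Q = 0.709×1860.4 − 1473.7 = -154.66
Q = -154.66 / -0.376 = 411.32 t/h

411.3 t/h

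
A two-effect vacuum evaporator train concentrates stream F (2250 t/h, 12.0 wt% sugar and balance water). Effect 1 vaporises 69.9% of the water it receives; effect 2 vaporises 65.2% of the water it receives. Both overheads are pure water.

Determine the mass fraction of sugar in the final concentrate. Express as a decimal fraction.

water in feed = 2250×0.880 = 1980 t/h.
After stage 1: water left = (1−0.699)×1980 = 595.98; stream total = 865.98 t/h.
After stage 2: water left = (1−0.652)×595.98 = 207.4; final concentrate = 477.4 t/h.
sugar fraction = 270/477.4 = 0.566.

0.566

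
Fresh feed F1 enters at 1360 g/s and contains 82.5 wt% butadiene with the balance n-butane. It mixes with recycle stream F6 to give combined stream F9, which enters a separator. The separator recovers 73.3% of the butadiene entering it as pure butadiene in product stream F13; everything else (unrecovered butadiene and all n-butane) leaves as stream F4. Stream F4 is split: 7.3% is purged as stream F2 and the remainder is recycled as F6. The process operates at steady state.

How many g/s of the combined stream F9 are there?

n-butane enters only via F1 and leaves only via the purge: 1360×0.175 = 0.073×(n-butane in F4), and the separator passes all n-butane, so n-butane in F9 = n-butane in F4 = 3260.3 g/s.
butadiene in F9: m_A = 1360×0.825 + (1−0.073)·(1−0.733)·m_A, so m_A = 1122/0.7525 = 1491 g/s.
F9 = 1491 + 3260.3 = 4751.3 g/s.

4751 g/s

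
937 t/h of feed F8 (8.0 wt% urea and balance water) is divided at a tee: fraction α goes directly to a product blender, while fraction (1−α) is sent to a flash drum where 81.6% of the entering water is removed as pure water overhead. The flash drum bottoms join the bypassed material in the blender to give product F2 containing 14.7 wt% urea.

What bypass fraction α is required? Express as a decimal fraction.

0.393

All 937×0.080 = 74.96 t/h of urea reaches F2, so F2 = 74.96/0.147 = 509.93 t/h and vapour = 427.07 t/h.
The evaporator receives (1−α)·937 of feed at 0.920 water and removes 0.816 of that water:
0.816×0.920×(1−α)×937 = 427.07
(1−α) = 427.07/703.42 = 0.6071;  α = 0.3929.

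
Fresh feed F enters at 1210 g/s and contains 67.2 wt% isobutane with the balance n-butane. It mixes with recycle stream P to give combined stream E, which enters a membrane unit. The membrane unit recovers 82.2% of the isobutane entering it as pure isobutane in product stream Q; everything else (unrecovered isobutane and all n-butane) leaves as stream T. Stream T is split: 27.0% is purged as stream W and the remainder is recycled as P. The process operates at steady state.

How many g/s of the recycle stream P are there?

1194 g/s

n-butane enters only via F and leaves only via the purge: 1210×0.328 = 0.270×(n-butane in T), and the membrane unit passes all n-butane, so n-butane in E = n-butane in T = 1469.9 g/s.
isobutane in E: m_A = 1210×0.672 + (1−0.270)·(1−0.822)·m_A, so m_A = 813.12/0.8701 = 934.56 g/s.
T = (1−0.822)×934.56 + 1469.9 = 1636.3 g/s.
Recycle P = (1−0.270)×1636.3 = 1194.5 g/s.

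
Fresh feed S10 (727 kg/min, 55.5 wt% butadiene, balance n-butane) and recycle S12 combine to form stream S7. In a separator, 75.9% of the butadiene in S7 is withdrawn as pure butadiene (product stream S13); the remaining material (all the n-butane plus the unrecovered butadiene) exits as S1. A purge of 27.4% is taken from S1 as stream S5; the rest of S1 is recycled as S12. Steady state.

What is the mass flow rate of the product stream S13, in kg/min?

371.2 kg/min

butadiene in S7: m_A = 727×0.555 + (1−0.274)·(1−0.759)·m_A, so m_A = 403.49/0.8250 = 489.05 kg/min.
Product S13 = 0.759×489.05 = 371.19 kg/min.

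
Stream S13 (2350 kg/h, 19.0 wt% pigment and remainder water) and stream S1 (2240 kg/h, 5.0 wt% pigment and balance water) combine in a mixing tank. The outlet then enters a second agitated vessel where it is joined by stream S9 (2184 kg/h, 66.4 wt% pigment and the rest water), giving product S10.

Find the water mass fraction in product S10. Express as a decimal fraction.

Overall, product flow = 6774 kg/h.
water in = 2350×0.810 + 2240×0.950 + 2184×0.336 = 4765.3 kg/h.
water fraction in S10 = 0.7035.

0.7035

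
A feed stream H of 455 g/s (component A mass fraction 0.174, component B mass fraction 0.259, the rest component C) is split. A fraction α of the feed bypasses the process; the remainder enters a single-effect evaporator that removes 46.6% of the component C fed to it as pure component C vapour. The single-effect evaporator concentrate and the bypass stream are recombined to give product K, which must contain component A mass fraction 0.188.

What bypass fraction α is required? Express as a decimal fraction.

0.718

All 455×0.174 = 79.17 g/s of component A reaches K, so K = 79.17/0.188 = 421.12 g/s and vapour = 33.883 g/s.
The evaporator receives (1−α)·455 of feed at 0.567 component C and removes 0.466 of that component C:
0.466×0.567×(1−α)×455 = 33.883
(1−α) = 33.883/120.22 = 0.2818;  α = 0.7182.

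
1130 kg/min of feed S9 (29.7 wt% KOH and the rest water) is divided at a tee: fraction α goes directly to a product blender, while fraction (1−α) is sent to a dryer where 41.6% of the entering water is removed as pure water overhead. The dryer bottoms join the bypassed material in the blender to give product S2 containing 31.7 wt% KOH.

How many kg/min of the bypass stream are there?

886.2 kg/min

All 1130×0.297 = 335.61 kg/min of KOH reaches S2, so S2 = 335.61/0.317 = 1058.7 kg/min and vapour = 71.293 kg/min.
The evaporator receives (1−α)·1130 of feed at 0.703 water and removes 0.416 of that water:
0.416×0.703×(1−α)×1130 = 71.293
(1−α) = 71.293/330.47 = 0.2157;  α = 0.7843.
Bypass flow = 0.7843×1130 = 886.22 kg/min.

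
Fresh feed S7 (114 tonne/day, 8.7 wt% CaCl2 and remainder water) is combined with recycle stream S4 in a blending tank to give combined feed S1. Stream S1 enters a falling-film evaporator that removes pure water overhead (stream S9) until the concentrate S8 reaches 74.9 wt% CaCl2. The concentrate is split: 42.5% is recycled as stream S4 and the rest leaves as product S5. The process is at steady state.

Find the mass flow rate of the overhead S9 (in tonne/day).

Overall CaCl2 balance (none leaves overhead): CaCl2 in fresh feed = CaCl2 in product, i.e. 114×0.087 = (1−0.425)·S8·0.749.
S8 = 9.918/(0.749×0.575) = 23.029 tonne/day.
Recycle S4 = 0.425×23.029 = 9.7873 tonne/day.
Combined feed S1 = 114 + 9.7873 = 123.79 tonne/day.
Overhead S9 = S1 − S8 = 123.79 − 23.029 = 100.76 tonne/day.

100.8 tonne/day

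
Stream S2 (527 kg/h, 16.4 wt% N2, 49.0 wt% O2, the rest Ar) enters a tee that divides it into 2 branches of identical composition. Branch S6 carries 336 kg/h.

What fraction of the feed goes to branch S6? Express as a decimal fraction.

0.638

Fraction to S6 = 336/527 = 0.6376.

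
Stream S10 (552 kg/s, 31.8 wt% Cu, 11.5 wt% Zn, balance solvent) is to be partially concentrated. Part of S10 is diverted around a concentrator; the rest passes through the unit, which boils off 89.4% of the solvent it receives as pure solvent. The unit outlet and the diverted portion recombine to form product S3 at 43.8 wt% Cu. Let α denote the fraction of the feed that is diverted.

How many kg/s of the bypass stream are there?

253.7 kg/s

All 552×0.318 = 175.54 kg/s of Cu reaches S3, so S3 = 175.54/0.438 = 400.77 kg/s and vapour = 151.23 kg/s.
The evaporator receives (1−α)·552 of feed at 0.567 solvent and removes 0.894 of that solvent:
0.894×0.567×(1−α)×552 = 151.23
(1−α) = 151.23/279.81 = 0.5405;  α = 0.4595.
Bypass flow = 0.4595×552 = 253.65 kg/s.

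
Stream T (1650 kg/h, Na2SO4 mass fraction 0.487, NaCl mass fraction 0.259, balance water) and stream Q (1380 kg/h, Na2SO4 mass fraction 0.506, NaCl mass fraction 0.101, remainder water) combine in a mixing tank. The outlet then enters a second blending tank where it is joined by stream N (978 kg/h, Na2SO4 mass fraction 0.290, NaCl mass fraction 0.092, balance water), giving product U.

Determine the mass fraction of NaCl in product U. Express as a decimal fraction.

Overall, product flow = 4008 kg/h.
NaCl in = 1650×0.259 + 1380×0.101 + 978×0.092 = 656.71 kg/h.
NaCl fraction in U = 0.164.

0.164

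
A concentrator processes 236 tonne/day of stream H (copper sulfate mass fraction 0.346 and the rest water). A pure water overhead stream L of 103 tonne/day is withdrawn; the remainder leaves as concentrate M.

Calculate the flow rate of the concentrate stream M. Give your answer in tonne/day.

133 tonne/day

Concentrate = 236 − 103 = 133 tonne/day.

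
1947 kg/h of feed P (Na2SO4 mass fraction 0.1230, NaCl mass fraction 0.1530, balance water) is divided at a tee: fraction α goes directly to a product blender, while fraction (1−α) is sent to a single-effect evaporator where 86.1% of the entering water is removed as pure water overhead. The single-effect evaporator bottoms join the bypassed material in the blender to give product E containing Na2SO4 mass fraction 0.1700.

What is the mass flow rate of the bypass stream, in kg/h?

1083 kg/h

All 1947×0.123 = 239.48 kg/h of Na2SO4 reaches E, so E = 239.48/0.170 = 1408.7 kg/h and vapour = 538.29 kg/h.
The evaporator receives (1−α)·1947 of feed at 0.724 water and removes 0.861 of that water:
0.861×0.724×(1−α)×1947 = 538.29
(1−α) = 538.29/1213.7 = 0.4435;  α = 0.5565.
Bypass flow = 0.5565×1947 = 1083.5 kg/h.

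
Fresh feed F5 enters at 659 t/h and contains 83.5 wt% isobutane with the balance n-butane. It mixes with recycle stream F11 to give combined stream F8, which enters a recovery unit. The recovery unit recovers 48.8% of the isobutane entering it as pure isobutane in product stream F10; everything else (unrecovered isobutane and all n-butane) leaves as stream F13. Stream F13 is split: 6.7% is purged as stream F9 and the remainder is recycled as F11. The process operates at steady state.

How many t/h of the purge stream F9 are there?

144.9 t/h

n-butane enters only via F5 and leaves only via the purge: 659×0.165 = 0.067×(n-butane in F13), and the recovery unit passes all n-butane, so n-butane in F8 = n-butane in F13 = 1622.9 t/h.
isobutane in F8: m_A = 659×0.835 + (1−0.067)·(1−0.488)·m_A, so m_A = 550.26/0.5223 = 1053.5 t/h.
F13 = (1−0.488)×1053.5 + 1622.9 = 2162.3 t/h.
Purge F9 = 0.067×2162.3 = 144.88 t/h.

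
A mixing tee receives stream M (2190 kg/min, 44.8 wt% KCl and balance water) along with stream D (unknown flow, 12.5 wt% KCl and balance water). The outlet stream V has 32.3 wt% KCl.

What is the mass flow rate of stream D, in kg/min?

Let D be the unknown flow. Total out = 2190 + D.
KCl balance: 981.12 + 0.125·D = 0.323·(2190 + D)
(0.125 − 0.323)·D = 0.323×2190 − 981.12 = -273.75
D = -273.75 / -0.198 = 1382.6 kg/min

1383 kg/min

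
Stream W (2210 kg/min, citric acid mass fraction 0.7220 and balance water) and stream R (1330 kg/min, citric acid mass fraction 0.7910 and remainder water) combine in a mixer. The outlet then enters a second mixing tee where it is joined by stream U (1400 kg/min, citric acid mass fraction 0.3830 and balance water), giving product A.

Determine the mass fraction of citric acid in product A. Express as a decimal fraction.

0.6445

Overall, product flow = 4940 kg/min.
citric acid in = 2210×0.722 + 1330×0.791 + 1400×0.383 = 3183.8 kg/min.
citric acid fraction in A = 0.6445.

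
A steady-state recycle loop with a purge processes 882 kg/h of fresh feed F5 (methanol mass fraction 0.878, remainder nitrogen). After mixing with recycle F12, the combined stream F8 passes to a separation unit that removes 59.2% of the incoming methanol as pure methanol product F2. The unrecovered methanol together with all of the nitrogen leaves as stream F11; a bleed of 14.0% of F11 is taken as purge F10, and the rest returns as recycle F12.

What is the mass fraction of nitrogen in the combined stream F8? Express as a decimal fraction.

0.392

nitrogen enters only via F5 and leaves only via the purge: 882×0.122 = 0.140×(nitrogen in F11), and the separation unit passes all nitrogen, so nitrogen in F8 = nitrogen in F11 = 768.6 kg/h.
methanol in F8: m_A = 882×0.878 + (1−0.140)·(1−0.592)·m_A, so m_A = 774.4/0.6491 = 1193 kg/h.
F8 = 1193 + 768.6 = 1961.6 kg/h.
nitrogen fraction in F8 = 768.6/1961.6 = 0.392.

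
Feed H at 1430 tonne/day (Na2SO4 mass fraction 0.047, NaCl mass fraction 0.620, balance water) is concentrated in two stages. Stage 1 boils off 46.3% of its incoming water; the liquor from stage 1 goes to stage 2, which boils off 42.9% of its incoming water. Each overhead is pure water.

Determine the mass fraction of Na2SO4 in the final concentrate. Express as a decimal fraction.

0.061

water in feed = 1430×0.333 = 476.19 tonne/day.
After stage 1: water left = (1−0.463)×476.19 = 255.71; stream total = 1209.5 tonne/day.
After stage 2: water left = (1−0.429)×255.71 = 146.01; final concentrate = 1099.8 tonne/day.
Na2SO4 fraction = 67.21/1099.8 = 0.061.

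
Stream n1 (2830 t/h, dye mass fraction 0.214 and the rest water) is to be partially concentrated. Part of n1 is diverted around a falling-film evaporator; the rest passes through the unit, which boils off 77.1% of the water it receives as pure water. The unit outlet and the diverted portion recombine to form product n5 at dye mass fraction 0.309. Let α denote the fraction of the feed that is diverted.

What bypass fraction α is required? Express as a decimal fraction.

All 2830×0.214 = 605.62 t/h of dye reaches n5, so n5 = 605.62/0.309 = 1959.9 t/h and vapour = 870.06 t/h.
The evaporator receives (1−α)·2830 of feed at 0.786 water and removes 0.771 of that water:
0.771×0.786×(1−α)×2830 = 870.06
(1−α) = 870.06/1715 = 0.5073;  α = 0.4927.

0.493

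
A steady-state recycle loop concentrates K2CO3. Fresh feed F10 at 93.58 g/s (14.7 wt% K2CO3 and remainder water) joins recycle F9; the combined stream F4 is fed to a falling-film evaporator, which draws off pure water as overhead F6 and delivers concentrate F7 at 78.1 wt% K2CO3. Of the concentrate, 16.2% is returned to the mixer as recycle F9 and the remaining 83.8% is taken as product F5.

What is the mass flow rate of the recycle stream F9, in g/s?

Overall K2CO3 balance (none leaves overhead): K2CO3 in fresh feed = K2CO3 in product, i.e. 93.58×0.147 = (1−0.162)·F7·0.781.
F7 = 13.756/(0.781×0.838) = 21.019 g/s.
Recycle F9 = 0.162×21.019 = 3.405 g/s.

3.405 g/s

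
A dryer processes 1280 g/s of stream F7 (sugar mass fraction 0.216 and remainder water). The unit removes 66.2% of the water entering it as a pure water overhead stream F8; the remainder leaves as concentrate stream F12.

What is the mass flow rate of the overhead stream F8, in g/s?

water entering = 1280×0.784 = 1003.5 g/s; overhead removed = 0.662×1003.5 = 664.33 g/s.

664.3 g/s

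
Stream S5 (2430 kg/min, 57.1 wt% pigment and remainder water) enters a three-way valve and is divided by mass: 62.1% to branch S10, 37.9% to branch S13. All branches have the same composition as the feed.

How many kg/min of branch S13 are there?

921 kg/min

Branch S13 flow = 0.379×2430 = 920.97 kg/min.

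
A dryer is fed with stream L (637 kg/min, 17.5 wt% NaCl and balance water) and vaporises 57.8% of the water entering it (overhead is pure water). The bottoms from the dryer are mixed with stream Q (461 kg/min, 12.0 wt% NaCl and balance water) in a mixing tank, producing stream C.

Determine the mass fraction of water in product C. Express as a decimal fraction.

Vapour removed = 0.578×0.825×637 = 303.75 kg/min; concentrate = 333.25 kg/min.
water reaching the mixer = 221.77 (from concentrate) + 461×0.880 = 627.45 kg/min.
Product flow = 333.25 + 461 = 794.25 kg/min; water fraction = 0.7900.

0.7900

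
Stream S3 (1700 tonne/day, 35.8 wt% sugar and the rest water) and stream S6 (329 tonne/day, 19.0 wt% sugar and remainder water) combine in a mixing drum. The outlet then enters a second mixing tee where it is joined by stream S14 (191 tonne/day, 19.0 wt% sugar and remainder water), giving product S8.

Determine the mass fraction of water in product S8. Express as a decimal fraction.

Overall, product flow = 2220 tonne/day.
water in = 1700×0.642 + 329×0.810 + 191×0.810 = 1512.6 tonne/day.
water fraction in S8 = 0.681.

0.681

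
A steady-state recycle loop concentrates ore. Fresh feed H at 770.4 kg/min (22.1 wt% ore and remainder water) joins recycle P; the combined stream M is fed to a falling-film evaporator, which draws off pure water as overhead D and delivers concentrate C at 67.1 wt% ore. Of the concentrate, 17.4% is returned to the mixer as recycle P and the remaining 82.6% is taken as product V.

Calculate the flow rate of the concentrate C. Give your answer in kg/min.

Overall ore balance (none leaves overhead): ore in fresh feed = ore in product, i.e. 770.4×0.221 = (1−0.174)·C·0.671.
C = 170.26/(0.671×0.826) = 307.19 kg/min.

307.2 kg/min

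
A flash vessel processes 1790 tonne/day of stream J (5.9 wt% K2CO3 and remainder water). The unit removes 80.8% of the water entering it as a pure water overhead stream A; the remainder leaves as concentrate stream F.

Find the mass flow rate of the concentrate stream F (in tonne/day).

water entering = 1790×0.941 = 1684.4 tonne/day; overhead removed = 0.808×1684.4 = 1361 tonne/day.
Concentrate = 1790 − 1361 = 429.01 tonne/day.

429 tonne/day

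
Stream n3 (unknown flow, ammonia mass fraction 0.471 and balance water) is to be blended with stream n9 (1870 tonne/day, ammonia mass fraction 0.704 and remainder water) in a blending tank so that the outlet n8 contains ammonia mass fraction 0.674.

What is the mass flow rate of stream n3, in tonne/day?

Let n3 be the unknown flow. Total out = 1870 + n3.
ammonia balance: 1316.5 + 0.471·n3 = 0.674·(1870 + n3)
(0.471 − 0.674)·n3 = 0.674×1870 − 1316.5 = -56.1
n3 = -56.1 / -0.203 = 276.35 tonne/day

276.4 tonne/day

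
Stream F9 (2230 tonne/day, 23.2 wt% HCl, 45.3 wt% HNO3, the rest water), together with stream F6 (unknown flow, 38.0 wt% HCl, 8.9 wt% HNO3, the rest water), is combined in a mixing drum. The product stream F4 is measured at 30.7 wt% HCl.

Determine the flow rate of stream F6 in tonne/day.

Let F6 be the unknown flow. Total out = 2230 + F6.
HCl balance: 517.36 + 0.380·F6 = 0.307·(2230 + F6)
(0.380 − 0.307)·F6 = 0.307×2230 − 517.36 = 167.25
F6 = 167.25 / 0.073 = 2291.1 tonne/day

2291 tonne/day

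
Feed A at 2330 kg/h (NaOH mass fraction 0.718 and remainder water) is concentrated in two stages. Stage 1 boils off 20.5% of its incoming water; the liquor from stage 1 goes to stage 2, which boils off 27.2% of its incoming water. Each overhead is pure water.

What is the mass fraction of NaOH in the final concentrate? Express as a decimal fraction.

water in feed = 2330×0.282 = 657.06 kg/h.
After stage 1: water left = (1−0.205)×657.06 = 522.36; stream total = 2195.3 kg/h.
After stage 2: water left = (1−0.272)×522.36 = 380.28; final concentrate = 2053.2 kg/h.
NaOH fraction = 1672.9/2053.2 = 0.815.

0.815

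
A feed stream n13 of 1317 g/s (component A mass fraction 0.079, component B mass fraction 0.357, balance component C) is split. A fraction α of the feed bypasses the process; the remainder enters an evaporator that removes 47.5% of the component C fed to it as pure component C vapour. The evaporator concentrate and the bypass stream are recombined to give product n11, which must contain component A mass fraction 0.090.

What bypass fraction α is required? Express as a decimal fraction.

All 1317×0.079 = 104.04 g/s of component A reaches n11, so n11 = 104.04/0.090 = 1156 g/s and vapour = 160.97 g/s.
The evaporator receives (1−α)·1317 of feed at 0.564 component C and removes 0.475 of that component C:
0.475×0.564×(1−α)×1317 = 160.97
(1−α) = 160.97/352.82 = 0.4562;  α = 0.5438.

0.544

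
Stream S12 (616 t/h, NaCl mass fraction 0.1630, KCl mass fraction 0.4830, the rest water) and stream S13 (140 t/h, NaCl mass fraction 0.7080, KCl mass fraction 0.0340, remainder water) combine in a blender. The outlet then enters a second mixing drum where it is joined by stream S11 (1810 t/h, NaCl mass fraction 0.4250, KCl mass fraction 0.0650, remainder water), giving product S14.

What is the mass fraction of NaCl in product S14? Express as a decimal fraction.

Overall, product flow = 2566 t/h.
NaCl in = 616×0.163 + 140×0.708 + 1810×0.425 = 968.78 t/h.
NaCl fraction in S14 = 0.3775.

0.3775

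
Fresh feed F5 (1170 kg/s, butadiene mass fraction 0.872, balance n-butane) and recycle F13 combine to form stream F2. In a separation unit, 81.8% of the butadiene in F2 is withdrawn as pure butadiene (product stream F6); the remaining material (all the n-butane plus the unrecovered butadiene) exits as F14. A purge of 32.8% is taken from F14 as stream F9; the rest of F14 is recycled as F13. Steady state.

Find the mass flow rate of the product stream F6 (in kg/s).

butadiene in F2: m_A = 1170×0.872 + (1−0.328)·(1−0.818)·m_A, so m_A = 1020.2/0.8777 = 1162.4 kg/s.
Product F6 = 0.818×1162.4 = 950.85 kg/s.

950.8 kg/s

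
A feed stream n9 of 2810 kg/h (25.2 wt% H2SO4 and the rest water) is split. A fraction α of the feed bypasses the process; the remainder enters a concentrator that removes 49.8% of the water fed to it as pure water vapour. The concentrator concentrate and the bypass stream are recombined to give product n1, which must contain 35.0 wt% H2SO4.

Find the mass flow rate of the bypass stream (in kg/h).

All 2810×0.252 = 708.12 kg/h of H2SO4 reaches n1, so n1 = 708.12/0.350 = 2023.2 kg/h and vapour = 786.8 kg/h.
The evaporator receives (1−α)·2810 of feed at 0.748 water and removes 0.498 of that water:
0.498×0.748×(1−α)×2810 = 786.8
(1−α) = 786.8/1046.7 = 0.7517;  α = 0.2483.
Bypass flow = 0.2483×2810 = 697.81 kg/h.

697.8 kg/h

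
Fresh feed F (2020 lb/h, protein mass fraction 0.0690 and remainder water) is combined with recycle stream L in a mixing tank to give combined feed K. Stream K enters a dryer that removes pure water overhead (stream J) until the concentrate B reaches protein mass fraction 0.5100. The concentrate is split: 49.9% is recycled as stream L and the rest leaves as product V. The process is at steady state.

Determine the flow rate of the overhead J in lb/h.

Overall protein balance (none leaves overhead): protein in fresh feed = protein in product, i.e. 2020×0.069 = (1−0.499)·B·0.510.
B = 139.38/(0.510×0.501) = 545.5 lb/h.
Recycle L = 0.499×545.5 = 272.2 lb/h.
Combined feed K = 2020 + 272.2 = 2292.2 lb/h.
Overhead J = K − B = 2292.2 − 545.5 = 1746.7 lb/h.

1747 lb/h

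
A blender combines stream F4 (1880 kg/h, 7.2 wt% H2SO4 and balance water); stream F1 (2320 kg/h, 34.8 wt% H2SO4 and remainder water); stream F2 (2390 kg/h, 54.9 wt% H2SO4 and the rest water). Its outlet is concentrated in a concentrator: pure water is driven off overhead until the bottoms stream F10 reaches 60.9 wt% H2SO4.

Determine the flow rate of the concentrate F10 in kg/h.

H2SO4 entering = 1880×0.072 + 2320×0.348 + 2390×0.549 = 2254.8 kg/h.
All H2SO4 reports to F10, so F10 = 2254.8/0.609 = 3702.5 kg/h.

3703 kg/h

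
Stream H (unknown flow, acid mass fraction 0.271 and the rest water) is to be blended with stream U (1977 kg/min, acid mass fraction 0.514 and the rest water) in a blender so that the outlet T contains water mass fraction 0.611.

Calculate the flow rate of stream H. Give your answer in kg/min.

2094 kg/min

Let H be the unknown flow. Total out = 1977 + H.
water balance: 960.82 + 0.729·H = 0.611·(1977 + H)
(0.729 − 0.611)·H = 0.611×1977 − 960.82 = 247.12
H = 247.12 / 0.118 = 2094.3 kg/min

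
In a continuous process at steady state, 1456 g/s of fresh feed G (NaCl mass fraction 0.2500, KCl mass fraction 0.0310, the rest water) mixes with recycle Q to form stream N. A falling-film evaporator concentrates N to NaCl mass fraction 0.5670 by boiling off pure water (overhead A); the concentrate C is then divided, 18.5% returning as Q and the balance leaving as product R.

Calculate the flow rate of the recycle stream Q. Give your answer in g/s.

145.7 g/s

Overall NaCl balance (none leaves overhead): NaCl in fresh feed = NaCl in product, i.e. 1456×0.250 = (1−0.185)·C·0.567.
C = 364/(0.567×0.815) = 787.7 g/s.
Recycle Q = 0.185×787.7 = 145.72 g/s.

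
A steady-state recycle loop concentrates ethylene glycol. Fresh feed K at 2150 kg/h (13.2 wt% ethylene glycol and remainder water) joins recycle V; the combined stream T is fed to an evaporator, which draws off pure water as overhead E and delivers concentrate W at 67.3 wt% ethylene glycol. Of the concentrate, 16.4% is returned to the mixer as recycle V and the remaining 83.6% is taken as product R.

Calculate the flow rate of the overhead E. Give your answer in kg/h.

1728 kg/h

Overall ethylene glycol balance (none leaves overhead): ethylene glycol in fresh feed = ethylene glycol in product, i.e. 2150×0.132 = (1−0.164)·W·0.673.
W = 283.8/(0.673×0.836) = 504.42 kg/h.
Recycle V = 0.164×504.42 = 82.725 kg/h.
Combined feed T = 2150 + 82.725 = 2232.7 kg/h.
Overhead E = T − W = 2232.7 − 504.42 = 1728.3 kg/h.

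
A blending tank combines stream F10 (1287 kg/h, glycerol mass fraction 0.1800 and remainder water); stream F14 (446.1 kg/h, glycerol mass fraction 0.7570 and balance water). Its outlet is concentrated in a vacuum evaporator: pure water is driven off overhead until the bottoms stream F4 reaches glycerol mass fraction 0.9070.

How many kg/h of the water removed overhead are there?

1105 kg/h

glycerol entering = 1287×0.180 + 446.1×0.757 = 569.36 kg/h.
All glycerol reports to F4, so F4 = 569.36/0.907 = 627.74 kg/h.
Total feed = 1733.1 kg/h; overhead = 1733.1 − 627.74 = 1105.4 kg/h.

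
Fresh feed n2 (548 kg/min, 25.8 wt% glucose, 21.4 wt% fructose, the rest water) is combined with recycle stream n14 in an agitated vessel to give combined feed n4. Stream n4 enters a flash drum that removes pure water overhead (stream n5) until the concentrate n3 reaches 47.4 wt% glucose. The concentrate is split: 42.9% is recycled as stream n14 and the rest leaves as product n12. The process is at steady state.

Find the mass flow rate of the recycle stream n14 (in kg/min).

224.1 kg/min

Overall glucose balance (none leaves overhead): glucose in fresh feed = glucose in product, i.e. 548×0.258 = (1−0.429)·n3·0.474.
n3 = 141.38/(0.474×0.571) = 522.38 kg/min.
Recycle n14 = 0.429×522.38 = 224.1 kg/min.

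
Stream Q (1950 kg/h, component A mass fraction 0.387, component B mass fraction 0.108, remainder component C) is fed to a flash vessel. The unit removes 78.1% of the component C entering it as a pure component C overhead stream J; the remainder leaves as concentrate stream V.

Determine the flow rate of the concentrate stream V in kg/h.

1181 kg/h

component C entering = 1950×0.505 = 984.75 kg/h; overhead removed = 0.781×984.75 = 769.09 kg/h.
Concentrate = 1950 − 769.09 = 1180.9 kg/h.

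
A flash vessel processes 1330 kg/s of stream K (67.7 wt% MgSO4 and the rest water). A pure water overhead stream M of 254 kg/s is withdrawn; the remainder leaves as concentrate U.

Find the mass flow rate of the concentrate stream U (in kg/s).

1076 kg/s

Concentrate = 1330 − 254 = 1076 kg/s.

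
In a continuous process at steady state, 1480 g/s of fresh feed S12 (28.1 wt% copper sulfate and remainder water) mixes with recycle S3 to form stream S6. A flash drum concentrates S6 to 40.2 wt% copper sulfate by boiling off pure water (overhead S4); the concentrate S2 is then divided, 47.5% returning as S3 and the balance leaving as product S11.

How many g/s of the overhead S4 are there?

Overall copper sulfate balance (none leaves overhead): copper sulfate in fresh feed = copper sulfate in product, i.e. 1480×0.281 = (1−0.475)·S2·0.402.
S2 = 415.88/(0.402×0.525) = 1970.5 g/s.
Recycle S3 = 0.475×1970.5 = 936 g/s.
Combined feed S6 = 1480 + 936 = 2416 g/s.
Overhead S4 = S6 − S2 = 2416 − 1970.5 = 445.47 g/s.

445.5 g/s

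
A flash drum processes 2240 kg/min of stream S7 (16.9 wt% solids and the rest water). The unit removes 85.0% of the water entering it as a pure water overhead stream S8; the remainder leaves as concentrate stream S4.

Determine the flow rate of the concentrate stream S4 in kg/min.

657.8 kg/min

water entering = 2240×0.831 = 1861.4 kg/min; overhead removed = 0.850×1861.4 = 1582.2 kg/min.
Concentrate = 2240 − 1582.2 = 657.78 kg/min.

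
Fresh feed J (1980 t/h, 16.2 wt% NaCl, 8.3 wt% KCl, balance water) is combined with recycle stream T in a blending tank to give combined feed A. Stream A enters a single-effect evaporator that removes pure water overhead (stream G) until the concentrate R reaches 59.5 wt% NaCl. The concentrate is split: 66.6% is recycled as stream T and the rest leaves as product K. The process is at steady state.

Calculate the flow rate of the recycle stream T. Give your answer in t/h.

Overall NaCl balance (none leaves overhead): NaCl in fresh feed = NaCl in product, i.e. 1980×0.162 = (1−0.666)·R·0.595.
R = 320.76/(0.595×0.334) = 1614 t/h.
Recycle T = 0.666×1614 = 1075 t/h.

1075 t/h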